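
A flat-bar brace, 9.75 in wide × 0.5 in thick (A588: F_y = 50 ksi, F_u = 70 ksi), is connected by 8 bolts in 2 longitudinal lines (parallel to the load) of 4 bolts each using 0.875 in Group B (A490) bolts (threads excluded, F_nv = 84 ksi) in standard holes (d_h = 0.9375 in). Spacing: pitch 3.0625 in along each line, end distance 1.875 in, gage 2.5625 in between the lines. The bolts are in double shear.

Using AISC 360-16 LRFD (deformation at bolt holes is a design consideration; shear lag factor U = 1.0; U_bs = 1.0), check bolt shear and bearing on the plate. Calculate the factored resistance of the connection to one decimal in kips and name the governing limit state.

419.3 kips (bearing governs)

Bolt shear: A_b = π(0.875)²/4 = 0.60132 in². φR_n = 0.75 × 84 × 0.60132 × 8 × 2 = 606.1 kips.
Bearing (0.5 in plate, F_u = 70 ksi): end bolts L_c = 1.875 − 0.9375/2 = 1.40625, R_n = min(1.2×1.40625×0.5×70, 2.4×0.875×0.5×70) = 59.063 kips/bolt; interior L_c = 3.0625 − 0.9375 = 2.125, R_n = 73.5 kips/bolt. φR_n = 0.75 × (2×59.063 + 6×73.5) = 419.3 kips.
Governing: min(606.1, 419.3) = 419.3 kips → bearing.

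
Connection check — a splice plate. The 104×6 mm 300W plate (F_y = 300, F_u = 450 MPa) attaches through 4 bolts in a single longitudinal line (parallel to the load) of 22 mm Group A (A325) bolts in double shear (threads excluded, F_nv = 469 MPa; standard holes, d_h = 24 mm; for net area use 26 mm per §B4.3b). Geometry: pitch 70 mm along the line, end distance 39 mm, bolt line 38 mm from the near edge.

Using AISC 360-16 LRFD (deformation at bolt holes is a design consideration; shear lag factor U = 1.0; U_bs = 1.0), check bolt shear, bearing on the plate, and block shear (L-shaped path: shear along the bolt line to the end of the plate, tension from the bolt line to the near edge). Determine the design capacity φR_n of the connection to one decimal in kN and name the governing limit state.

Bolt shear: A_b = π(22)²/4 = 380.13 mm². φR_n = 0.75 × 469 × 380.13 × 4 × 2 = 1069.7 kN.
Bearing (6 mm plate, F_u = 450 MPa): end bolts L_c = 39 − 24/2 = 27, R_n = min(1.2×27×6×450, 2.4×22×6×450) = 87.48 kN/bolt; interior L_c = 70 − 24 = 46, R_n = 142.56 kN/bolt. φR_n = 0.75 × (1×87.48 + 3×142.56) = 386.4 kN.
Block shear: shear path 1×[39+3×70] = 1×249 mm, A_gv = 1494, A_nv = 1×(249 − 3.5×26)×6 = 948 mm²; tension to near edge: (38 − 0.5×26)×6 = 150 mm². R_n = min(0.6×450×948, 0.6×300×1494) + 1.0×450×150 = min(255.96, 268.92) + 67.5 = 323.46 kN. φR_n = 0.75 × 323.46 = 242.6 kN.
Governing: min(1069.7, 386.4, 242.6) = 242.6 kN → block shear.

242.6 kN (block shear governs)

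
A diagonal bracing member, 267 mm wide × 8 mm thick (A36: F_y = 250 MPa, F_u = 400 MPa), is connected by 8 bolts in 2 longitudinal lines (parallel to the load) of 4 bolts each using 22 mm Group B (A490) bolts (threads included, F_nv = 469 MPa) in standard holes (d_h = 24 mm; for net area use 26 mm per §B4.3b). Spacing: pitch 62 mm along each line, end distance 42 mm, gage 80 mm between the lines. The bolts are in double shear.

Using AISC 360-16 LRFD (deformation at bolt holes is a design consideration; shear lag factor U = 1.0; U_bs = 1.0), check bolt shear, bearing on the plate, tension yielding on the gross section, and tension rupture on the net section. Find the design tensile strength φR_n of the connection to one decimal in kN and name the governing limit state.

480.6 kN (gross-section yield governs)

Bolt shear: A_b = π(22)²/4 = 380.13 mm². φR_n = 0.75 × 469 × 380.13 × 8 × 2 = 2139.4 kN.
Bearing (8 mm plate, F_u = 400 MPa): end bolts L_c = 42 − 24/2 = 30, R_n = min(1.2×30×8×400, 2.4×22×8×400) = 115.2 kN/bolt; interior L_c = 62 − 24 = 38, R_n = 145.92 kN/bolt. φR_n = 0.75 × (2×115.2 + 6×145.92) = 829.4 kN.
Tension yield (gross): A_g = 267×8 = 2136 mm². φR_n = 0.90 × 250 × 2136 = 480.6 kN.
Tension rupture (net): A_n = (267 − 2×26)×8 = 1720 mm² (U = 1.0, A_e = A_n). φR_n = 0.75 × 400 × 1720 = 516.0 kN.
Governing: min(2139.4, 829.4, 480.6, 516.0) = 480.6 kN → gross-section yield.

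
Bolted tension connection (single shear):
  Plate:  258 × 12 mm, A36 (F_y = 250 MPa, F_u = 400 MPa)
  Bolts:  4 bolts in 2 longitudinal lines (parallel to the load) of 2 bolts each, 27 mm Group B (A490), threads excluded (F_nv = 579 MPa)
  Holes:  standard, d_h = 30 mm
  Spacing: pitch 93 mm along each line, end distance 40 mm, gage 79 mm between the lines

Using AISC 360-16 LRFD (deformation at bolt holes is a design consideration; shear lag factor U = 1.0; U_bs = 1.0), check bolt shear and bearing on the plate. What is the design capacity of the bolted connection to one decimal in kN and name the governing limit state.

682.6 kN (bearing governs)

Bolt shear: A_b = π(27)²/4 = 572.56 mm². φR_n = 0.75 × 579 × 572.56 × 4 × 1 = 994.5 kN.
Bearing (12 mm plate, F_u = 400 MPa): end bolts L_c = 40 − 30/2 = 25, R_n = min(1.2×25×12×400, 2.4×27×12×400) = 144 kN/bolt; interior L_c = 93 − 30 = 63, R_n = 311.04 kN/bolt. φR_n = 0.75 × (2×144 + 2×311.04) = 682.6 kN.
Governing: min(994.5, 682.6) = 682.6 kN → bearing.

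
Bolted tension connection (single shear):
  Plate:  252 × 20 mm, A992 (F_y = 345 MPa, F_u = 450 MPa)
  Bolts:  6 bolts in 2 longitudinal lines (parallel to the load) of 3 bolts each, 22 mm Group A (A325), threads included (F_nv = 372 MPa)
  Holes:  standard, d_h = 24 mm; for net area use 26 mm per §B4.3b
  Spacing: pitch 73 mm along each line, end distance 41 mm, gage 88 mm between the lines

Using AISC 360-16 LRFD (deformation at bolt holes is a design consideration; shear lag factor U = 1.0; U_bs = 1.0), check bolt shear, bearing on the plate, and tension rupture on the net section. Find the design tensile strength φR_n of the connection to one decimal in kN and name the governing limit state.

636.3 kN (bolt shear governs)

Bolt shear: A_b = π(22)²/4 = 380.13 mm². φR_n = 0.75 × 372 × 380.13 × 6 × 1 = 636.3 kN.
Bearing (20 mm plate, F_u = 450 MPa): end bolts L_c = 41 − 24/2 = 29, R_n = min(1.2×29×20×450, 2.4×22×20×450) = 313.2 kN/bolt; interior L_c = 73 − 24 = 49, R_n = 475.2 kN/bolt. φR_n = 0.75 × (2×313.2 + 4×475.2) = 1895.4 kN.
Tension rupture (net): A_n = (252 − 2×26)×20 = 4000 mm² (U = 1.0, A_e = A_n). φR_n = 0.75 × 450 × 4000 = 1350.0 kN.
Governing: min(636.3, 1895.4, 1350.0) = 636.3 kN → bolt shear.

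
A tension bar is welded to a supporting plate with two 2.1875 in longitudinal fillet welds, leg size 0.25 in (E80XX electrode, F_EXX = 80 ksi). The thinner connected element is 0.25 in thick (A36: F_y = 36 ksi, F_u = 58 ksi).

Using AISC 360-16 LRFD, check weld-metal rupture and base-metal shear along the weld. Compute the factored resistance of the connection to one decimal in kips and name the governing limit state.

Weld metal: throat = 0.707×0.25 = 0.17675 in, L = 2×2.1875 = 4.375 in. φR_n = 0.75 × 0.6 × 80 × 0.17675 × 4.375 = 27.8 kips.
Base metal shear (0.25 in plate): yield φR_n = 1.0×0.6×36×0.25×4.375 = 23.6 kips; rupture φR_n = 0.75×0.6×58×0.25×4.375 = 28.5 kips; take 23.6 kips (yield).
Governing: min(27.8, 23.6) = 23.6 kips → base-metal shear.

23.6 kips (base-metal shear governs)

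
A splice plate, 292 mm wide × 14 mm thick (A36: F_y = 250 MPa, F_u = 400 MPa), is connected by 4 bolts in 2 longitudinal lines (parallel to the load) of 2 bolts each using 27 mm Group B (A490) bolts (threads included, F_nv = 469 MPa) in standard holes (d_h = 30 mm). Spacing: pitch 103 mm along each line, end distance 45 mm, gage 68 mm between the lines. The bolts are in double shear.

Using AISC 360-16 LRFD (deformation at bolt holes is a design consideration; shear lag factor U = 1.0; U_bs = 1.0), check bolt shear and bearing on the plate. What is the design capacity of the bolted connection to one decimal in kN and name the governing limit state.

846.7 kN (bearing governs)

Bolt shear: A_b = π(27)²/4 = 572.56 mm². φR_n = 0.75 × 469 × 572.56 × 4 × 2 = 1611.2 kN.
Bearing (14 mm plate, F_u = 400 MPa): end bolts L_c = 45 − 30/2 = 30, R_n = min(1.2×30×14×400, 2.4×27×14×400) = 201.6 kN/bolt; interior L_c = 103 − 30 = 73, R_n = 362.88 kN/bolt. φR_n = 0.75 × (2×201.6 + 2×362.88) = 846.7 kN.
Governing: min(1611.2, 846.7) = 846.7 kN → bearing.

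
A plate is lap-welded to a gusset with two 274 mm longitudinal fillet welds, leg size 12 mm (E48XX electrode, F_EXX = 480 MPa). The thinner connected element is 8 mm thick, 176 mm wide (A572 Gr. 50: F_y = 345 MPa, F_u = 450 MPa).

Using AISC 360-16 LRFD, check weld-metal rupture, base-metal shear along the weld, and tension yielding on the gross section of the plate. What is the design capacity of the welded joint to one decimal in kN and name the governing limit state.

437.2 kN (gross-section yield governs)

Weld metal: throat = 0.707×12 = 8.484 mm, L = 2×274 = 548 mm. φR_n = 0.75 × 0.6 × 480 × 8.484 × 548 = 1004.2 kN.
Base metal shear (8 mm plate): yield φR_n = 1.0×0.6×345×8×548 = 907.5 kN; rupture φR_n = 0.75×0.6×450×8×548 = 887.8 kN; take 887.8 kN (rupture).
Tension yield (gross): A_g = 176×8 = 1408 mm². φR_n = 0.90 × 345 × 1408 = 437.2 kN.
Governing: min(1004.2, 887.8, 437.2) = 437.2 kN → gross-section yield.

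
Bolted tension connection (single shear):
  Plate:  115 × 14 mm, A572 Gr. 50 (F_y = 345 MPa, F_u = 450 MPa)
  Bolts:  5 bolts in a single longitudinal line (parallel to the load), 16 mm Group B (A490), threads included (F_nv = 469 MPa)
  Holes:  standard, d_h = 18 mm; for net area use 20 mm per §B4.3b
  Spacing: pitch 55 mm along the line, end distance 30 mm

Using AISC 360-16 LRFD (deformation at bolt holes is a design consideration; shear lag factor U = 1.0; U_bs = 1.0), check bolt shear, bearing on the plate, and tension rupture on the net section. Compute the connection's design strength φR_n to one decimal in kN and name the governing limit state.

Bolt shear: A_b = π(16)²/4 = 201.06 mm². φR_n = 0.75 × 469 × 201.06 × 5 × 1 = 353.6 kN.
Bearing (14 mm plate, F_u = 450 MPa): end bolts L_c = 30 − 18/2 = 21, R_n = min(1.2×21×14×450, 2.4×16×14×450) = 158.76 kN/bolt; interior L_c = 55 − 18 = 37, R_n = 241.92 kN/bolt. φR_n = 0.75 × (1×158.76 + 4×241.92) = 844.8 kN.
Tension rupture (net): A_n = (115 − 1×20)×14 = 1330 mm² (U = 1.0, A_e = A_n). φR_n = 0.75 × 450 × 1330 = 448.9 kN.
Governing: min(353.6, 844.8, 448.9) = 353.6 kN → bolt shear.

353.6 kN (bolt shear governs)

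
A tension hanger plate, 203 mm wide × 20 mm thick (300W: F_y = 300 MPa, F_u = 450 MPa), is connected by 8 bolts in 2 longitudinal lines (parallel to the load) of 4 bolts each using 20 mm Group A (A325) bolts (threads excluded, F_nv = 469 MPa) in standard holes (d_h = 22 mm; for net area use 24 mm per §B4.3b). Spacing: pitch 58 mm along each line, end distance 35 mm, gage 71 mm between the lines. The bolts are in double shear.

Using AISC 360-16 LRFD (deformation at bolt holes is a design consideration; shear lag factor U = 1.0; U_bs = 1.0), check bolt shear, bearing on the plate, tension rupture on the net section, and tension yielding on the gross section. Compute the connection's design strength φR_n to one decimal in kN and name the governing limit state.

1046.3 kN (net-section rupture governs)

Bolt shear: A_b = π(20)²/4 = 314.16 mm². φR_n = 0.75 × 469 × 314.16 × 8 × 2 = 1768.1 kN.
Bearing (20 mm plate, F_u = 450 MPa): end bolts L_c = 35 − 22/2 = 24, R_n = min(1.2×24×20×450, 2.4×20×20×450) = 259.2 kN/bolt; interior L_c = 58 − 22 = 36, R_n = 388.8 kN/bolt. φR_n = 0.75 × (2×259.2 + 6×388.8) = 2138.4 kN.
Tension rupture (net): A_n = (203 − 2×24)×20 = 3100 mm² (U = 1.0, A_e = A_n). φR_n = 0.75 × 450 × 3100 = 1046.3 kN.
Tension yield (gross): A_g = 203×20 = 4060 mm². φR_n = 0.90 × 300 × 4060 = 1096.2 kN.
Governing: min(1768.1, 2138.4, 1046.3, 1096.2) = 1046.3 kN → net-section rupture.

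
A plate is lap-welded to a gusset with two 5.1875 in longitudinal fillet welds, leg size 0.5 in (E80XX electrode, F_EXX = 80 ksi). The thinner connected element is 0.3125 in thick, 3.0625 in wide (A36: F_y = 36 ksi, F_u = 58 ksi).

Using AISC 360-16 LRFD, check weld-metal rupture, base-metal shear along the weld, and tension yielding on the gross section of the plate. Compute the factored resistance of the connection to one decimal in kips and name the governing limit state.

31.0 kips (gross-section yield governs)

Weld metal: throat = 0.707×0.5 = 0.3535 in, L = 2×5.1875 = 10.375 in. φR_n = 0.75 × 0.6 × 80 × 0.3535 × 10.375 = 132.0 kips.
Base metal shear (0.3125 in plate): yield φR_n = 1.0×0.6×36×0.3125×10.375 = 70.0 kips; rupture φR_n = 0.75×0.6×58×0.3125×10.375 = 84.6 kips; take 70.0 kips (yield).
Tension yield (gross): A_g = 3.0625×0.3125 = 0.95703 in². φR_n = 0.90 × 36 × 0.95703 = 31.0 kips.
Governing: min(132.0, 70.0, 31.0) = 31.0 kips → gross-section yield.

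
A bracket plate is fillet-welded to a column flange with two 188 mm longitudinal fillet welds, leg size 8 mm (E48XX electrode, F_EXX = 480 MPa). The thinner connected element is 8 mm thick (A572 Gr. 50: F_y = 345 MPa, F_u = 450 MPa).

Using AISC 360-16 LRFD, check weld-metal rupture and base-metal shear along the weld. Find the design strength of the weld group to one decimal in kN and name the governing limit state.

Weld metal: throat = 0.707×8 = 5.656 mm, L = 2×188 = 376 mm. φR_n = 0.75 × 0.6 × 480 × 5.656 × 376 = 459.4 kN.
Base metal shear (8 mm plate): yield φR_n = 1.0×0.6×345×8×376 = 622.7 kN; rupture φR_n = 0.75×0.6×450×8×376 = 609.1 kN; take 609.1 kN (rupture).
Governing: min(459.4, 609.1) = 459.4 kN → weld metal.

459.4 kN (weld metal governs)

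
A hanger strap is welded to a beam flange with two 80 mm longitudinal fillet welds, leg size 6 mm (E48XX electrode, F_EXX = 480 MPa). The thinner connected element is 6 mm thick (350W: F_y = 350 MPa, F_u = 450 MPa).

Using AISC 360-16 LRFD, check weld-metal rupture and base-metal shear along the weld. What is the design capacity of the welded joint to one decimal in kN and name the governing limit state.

146.6 kN (weld metal governs)

Weld metal: throat = 0.707×6 = 4.242 mm, L = 2×80 = 160 mm. φR_n = 0.75 × 0.6 × 480 × 4.242 × 160 = 146.6 kN.
Base metal shear (6 mm plate): yield φR_n = 1.0×0.6×350×6×160 = 201.6 kN; rupture φR_n = 0.75×0.6×450×6×160 = 194.4 kN; take 194.4 kN (rupture).
Governing: min(146.6, 194.4) = 146.6 kN → weld metal.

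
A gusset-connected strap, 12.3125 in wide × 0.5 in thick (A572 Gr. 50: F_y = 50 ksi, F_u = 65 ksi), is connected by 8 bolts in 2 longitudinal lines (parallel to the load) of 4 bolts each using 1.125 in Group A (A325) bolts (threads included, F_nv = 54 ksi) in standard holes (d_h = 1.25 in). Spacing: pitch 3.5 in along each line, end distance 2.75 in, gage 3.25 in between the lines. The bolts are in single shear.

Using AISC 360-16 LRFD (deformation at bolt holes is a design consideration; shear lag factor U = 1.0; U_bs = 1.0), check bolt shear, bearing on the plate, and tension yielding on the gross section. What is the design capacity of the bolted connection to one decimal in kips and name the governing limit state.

277.0 kips (gross-section yield governs)

Bolt shear: A_b = π(1.125)²/4 = 0.99402 in². φR_n = 0.75 × 54 × 0.99402 × 8 × 1 = 322.1 kips.
Bearing (0.5 in plate, F_u = 65 ksi): end bolts L_c = 2.75 − 1.25/2 = 2.125, R_n = min(1.2×2.125×0.5×65, 2.4×1.125×0.5×65) = 82.875 kips/bolt; interior L_c = 3.5 − 1.25 = 2.25, R_n = 87.75 kips/bolt. φR_n = 0.75 × (2×82.875 + 6×87.75) = 519.2 kips.
Tension yield (gross): A_g = 12.3125×0.5 = 6.1563 in². φR_n = 0.90 × 50 × 6.1563 = 277.0 kips.
Governing: min(322.1, 519.2, 277.0) = 277.0 kips → gross-section yield.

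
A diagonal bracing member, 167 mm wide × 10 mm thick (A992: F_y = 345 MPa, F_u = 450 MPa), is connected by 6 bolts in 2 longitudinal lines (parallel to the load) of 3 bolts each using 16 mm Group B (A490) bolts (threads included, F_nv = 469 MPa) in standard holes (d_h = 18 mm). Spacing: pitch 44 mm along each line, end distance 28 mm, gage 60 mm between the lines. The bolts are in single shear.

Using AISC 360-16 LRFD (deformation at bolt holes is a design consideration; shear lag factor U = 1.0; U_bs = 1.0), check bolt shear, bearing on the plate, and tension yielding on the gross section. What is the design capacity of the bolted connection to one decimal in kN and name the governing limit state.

424.3 kN (bolt shear governs)

Bolt shear: A_b = π(16)²/4 = 201.06 mm². φR_n = 0.75 × 469 × 201.06 × 6 × 1 = 424.3 kN.
Bearing (10 mm plate, F_u = 450 MPa): end bolts L_c = 28 − 18/2 = 19, R_n = min(1.2×19×10×450, 2.4×16×10×450) = 102.6 kN/bolt; interior L_c = 44 − 18 = 26, R_n = 140.4 kN/bolt. φR_n = 0.75 × (2×102.6 + 4×140.4) = 575.1 kN.
Tension yield (gross): A_g = 167×10 = 1670 mm². φR_n = 0.90 × 345 × 1670 = 518.5 kN.
Governing: min(424.3, 575.1, 518.5) = 424.3 kN → bolt shear.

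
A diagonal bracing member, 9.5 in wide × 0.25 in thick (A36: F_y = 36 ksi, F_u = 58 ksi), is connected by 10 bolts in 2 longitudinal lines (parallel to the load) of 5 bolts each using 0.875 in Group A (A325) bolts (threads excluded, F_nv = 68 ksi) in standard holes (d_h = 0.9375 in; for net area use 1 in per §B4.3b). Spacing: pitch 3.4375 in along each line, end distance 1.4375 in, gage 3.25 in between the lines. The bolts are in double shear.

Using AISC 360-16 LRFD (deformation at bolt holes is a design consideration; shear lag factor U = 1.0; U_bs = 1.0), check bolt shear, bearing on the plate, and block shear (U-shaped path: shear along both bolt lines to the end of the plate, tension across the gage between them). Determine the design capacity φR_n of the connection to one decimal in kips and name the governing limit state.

147.5 kips (block shear governs)

Bolt shear: A_b = π(0.875)²/4 = 0.60132 in². φR_n = 0.75 × 68 × 0.60132 × 10 × 2 = 613.3 kips.
Bearing (0.25 in plate, F_u = 58 ksi): end bolts L_c = 1.4375 − 0.9375/2 = 0.96875, R_n = min(1.2×0.96875×0.25×58, 2.4×0.875×0.25×58) = 16.856 kips/bolt; interior L_c = 3.4375 − 0.9375 = 2.5, R_n = 30.45 kips/bolt. φR_n = 0.75 × (2×16.856 + 8×30.45) = 208.0 kips.
Block shear: shear path 2×[1.4375+4×3.4375] = 2×15.1875 in, A_gv = 7.5938, A_nv = 2×(15.1875 − 4.5×1)×0.25 = 5.3438 in²; tension across gage: (3.25 − 1×1)×0.25 = 0.5625 in². R_n = min(0.6×58×5.3438, 0.6×36×7.5938) + 1.0×58×0.5625 = min(185.96, 164.03) + 32.625 = 196.66 kips. φR_n = 0.75 × 196.66 = 147.5 kips.
Governing: min(613.3, 208.0, 147.5) = 147.5 kips → block shear.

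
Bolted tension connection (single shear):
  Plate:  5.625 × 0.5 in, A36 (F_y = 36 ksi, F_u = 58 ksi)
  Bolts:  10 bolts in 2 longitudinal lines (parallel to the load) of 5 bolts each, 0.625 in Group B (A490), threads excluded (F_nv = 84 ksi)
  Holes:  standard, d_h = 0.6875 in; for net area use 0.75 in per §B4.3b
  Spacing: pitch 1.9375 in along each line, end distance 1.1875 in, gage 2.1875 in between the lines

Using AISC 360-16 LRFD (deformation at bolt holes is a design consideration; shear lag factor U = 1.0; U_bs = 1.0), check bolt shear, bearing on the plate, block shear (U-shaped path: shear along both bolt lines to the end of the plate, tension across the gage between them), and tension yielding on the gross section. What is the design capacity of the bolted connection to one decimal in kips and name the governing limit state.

Bolt shear: A_b = π(0.625)²/4 = 0.3068 in². φR_n = 0.75 × 84 × 0.3068 × 10 × 1 = 193.3 kips.
Bearing (0.5 in plate, F_u = 58 ksi): end bolts L_c = 1.1875 − 0.6875/2 = 0.84375, R_n = min(1.2×0.84375×0.5×58, 2.4×0.625×0.5×58) = 29.363 kips/bolt; interior L_c = 1.9375 − 0.6875 = 1.25, R_n = 43.5 kips/bolt. φR_n = 0.75 × (2×29.363 + 8×43.5) = 305.0 kips.
Block shear: shear path 2×[1.1875+4×1.9375] = 2×8.9375 in, A_gv = 8.9375, A_nv = 2×(8.9375 − 4.5×0.75)×0.5 = 5.5625 in²; tension across gage: (2.1875 − 1×0.75)×0.5 = 0.71875 in². R_n = min(0.6×58×5.5625, 0.6×36×8.9375) + 1.0×58×0.71875 = min(193.58, 193.05) + 41.688 = 234.74 kips. φR_n = 0.75 × 234.74 = 176.1 kips.
Tension yield (gross): A_g = 5.625×0.5 = 2.8125 in². φR_n = 0.90 × 36 × 2.8125 = 91.1 kips.
Governing: min(193.3, 305.0, 176.1, 91.1) = 91.1 kips → gross-section yield.

91.1 kips (gross-section yield governs)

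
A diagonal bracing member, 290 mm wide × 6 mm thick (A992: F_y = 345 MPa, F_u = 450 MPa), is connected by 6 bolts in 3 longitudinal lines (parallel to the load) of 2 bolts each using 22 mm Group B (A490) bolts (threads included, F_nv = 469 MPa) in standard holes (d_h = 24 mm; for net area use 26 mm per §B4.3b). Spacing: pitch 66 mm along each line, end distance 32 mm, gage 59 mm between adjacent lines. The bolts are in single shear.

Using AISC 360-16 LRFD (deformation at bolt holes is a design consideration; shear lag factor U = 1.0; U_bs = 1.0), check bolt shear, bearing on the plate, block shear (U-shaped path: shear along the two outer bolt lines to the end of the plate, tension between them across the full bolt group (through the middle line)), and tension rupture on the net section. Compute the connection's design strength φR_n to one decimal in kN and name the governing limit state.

277.0 kN (block shear governs)

Bolt shear: A_b = π(22)²/4 = 380.13 mm². φR_n = 0.75 × 469 × 380.13 × 6 × 1 = 802.3 kN.
Bearing (6 mm plate, F_u = 450 MPa): end bolts L_c = 32 − 24/2 = 20, R_n = min(1.2×20×6×450, 2.4×22×6×450) = 64.8 kN/bolt; interior L_c = 66 − 24 = 42, R_n = 136.08 kN/bolt. φR_n = 0.75 × (3×64.8 + 3×136.08) = 452.0 kN.
Block shear: shear path 2×[32+1×66] = 2×98 mm, A_gv = 1176, A_nv = 2×(98 − 1.5×26)×6 = 708 mm²; tension across gage: (118 − 2×26)×6 = 396 mm². R_n = min(0.6×450×708, 0.6×345×1176) + 1.0×450×396 = min(191.16, 243.43) + 178.2 = 369.36 kN. φR_n = 0.75 × 369.36 = 277.0 kN.
Tension rupture (net): A_n = (290 − 3×26)×6 = 1272 mm² (U = 1.0, A_e = A_n). φR_n = 0.75 × 450 × 1272 = 429.3 kN.
Governing: min(802.3, 452.0, 277.0, 429.3) = 277.0 kN → block shear.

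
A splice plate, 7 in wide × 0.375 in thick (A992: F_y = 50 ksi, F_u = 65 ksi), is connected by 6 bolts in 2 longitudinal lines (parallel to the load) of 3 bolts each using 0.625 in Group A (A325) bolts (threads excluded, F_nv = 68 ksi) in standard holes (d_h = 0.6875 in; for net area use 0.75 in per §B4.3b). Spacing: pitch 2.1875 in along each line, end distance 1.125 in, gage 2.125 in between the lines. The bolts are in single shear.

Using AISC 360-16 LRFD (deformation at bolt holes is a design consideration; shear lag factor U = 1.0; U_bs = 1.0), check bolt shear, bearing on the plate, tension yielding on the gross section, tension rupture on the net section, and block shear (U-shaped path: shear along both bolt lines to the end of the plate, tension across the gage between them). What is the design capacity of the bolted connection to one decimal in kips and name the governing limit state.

93.9 kips (bolt shear governs)

Bolt shear: A_b = π(0.625)²/4 = 0.3068 in². φR_n = 0.75 × 68 × 0.3068 × 6 × 1 = 93.9 kips.
Bearing (0.375 in plate, F_u = 65 ksi): end bolts L_c = 1.125 − 0.6875/2 = 0.78125, R_n = min(1.2×0.78125×0.375×65, 2.4×0.625×0.375×65) = 22.852 kips/bolt; interior L_c = 2.1875 − 0.6875 = 1.5, R_n = 36.563 kips/bolt. φR_n = 0.75 × (2×22.852 + 4×36.563) = 144.0 kips.
Tension yield (gross): A_g = 7×0.375 = 2.625 in². φR_n = 0.90 × 50 × 2.625 = 118.1 kips.
Tension rupture (net): A_n = (7 − 2×0.75)×0.375 = 2.0625 in² (U = 1.0, A_e = A_n). φR_n = 0.75 × 65 × 2.0625 = 100.5 kips.
Block shear: shear path 2×[1.125+2×2.1875] = 2×5.5 in, A_gv = 4.125, A_nv = 2×(5.5 − 2.5×0.75)×0.375 = 2.7188 in²; tension across gage: (2.125 − 1×0.75)×0.375 = 0.51563 in². R_n = min(0.6×65×2.7188, 0.6×50×4.125) + 1.0×65×0.51563 = min(106.03, 123.75) + 33.516 = 139.55 kips. φR_n = 0.75 × 139.55 = 104.7 kips.
Governing: min(93.9, 144.0, 118.1, 100.5, 104.7) = 93.9 kips → bolt shear.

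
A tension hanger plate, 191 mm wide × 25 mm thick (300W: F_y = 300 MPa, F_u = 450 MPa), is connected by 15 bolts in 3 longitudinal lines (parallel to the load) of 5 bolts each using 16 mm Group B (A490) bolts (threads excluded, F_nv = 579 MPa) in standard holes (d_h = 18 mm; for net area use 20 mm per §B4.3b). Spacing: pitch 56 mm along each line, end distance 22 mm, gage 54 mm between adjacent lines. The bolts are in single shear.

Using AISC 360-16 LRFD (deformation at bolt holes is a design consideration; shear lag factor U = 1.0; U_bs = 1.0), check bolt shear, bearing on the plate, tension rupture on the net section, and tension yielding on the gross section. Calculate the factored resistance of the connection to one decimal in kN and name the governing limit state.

1105.3 kN (net-section rupture governs)

Bolt shear: A_b = π(16)²/4 = 201.06 mm². φR_n = 0.75 × 579 × 201.06 × 15 × 1 = 1309.7 kN.
Bearing (25 mm plate, F_u = 450 MPa): end bolts L_c = 22 − 18/2 = 13, R_n = min(1.2×13×25×450, 2.4×16×25×450) = 175.5 kN/bolt; interior L_c = 56 − 18 = 38, R_n = 432 kN/bolt. φR_n = 0.75 × (3×175.5 + 12×432) = 4282.9 kN.
Tension rupture (net): A_n = (191 − 3×20)×25 = 3275 mm² (U = 1.0, A_e = A_n). φR_n = 0.75 × 450 × 3275 = 1105.3 kN.
Tension yield (gross): A_g = 191×25 = 4775 mm². φR_n = 0.90 × 300 × 4775 = 1289.3 kN.
Governing: min(1309.7, 4282.9, 1105.3, 1289.3) = 1105.3 kN → net-section rupture.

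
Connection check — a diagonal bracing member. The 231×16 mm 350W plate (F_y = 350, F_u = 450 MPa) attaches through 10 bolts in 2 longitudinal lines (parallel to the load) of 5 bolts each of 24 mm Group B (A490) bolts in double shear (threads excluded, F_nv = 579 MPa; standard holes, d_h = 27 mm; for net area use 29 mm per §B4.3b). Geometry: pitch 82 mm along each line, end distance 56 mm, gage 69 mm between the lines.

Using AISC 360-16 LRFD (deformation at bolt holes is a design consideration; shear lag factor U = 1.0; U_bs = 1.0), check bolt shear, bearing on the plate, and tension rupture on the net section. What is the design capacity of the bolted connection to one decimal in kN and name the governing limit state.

934.2 kN (net-section rupture governs)

Bolt shear: A_b = π(24)²/4 = 452.39 mm². φR_n = 0.75 × 579 × 452.39 × 10 × 2 = 3929.0 kN.
Bearing (16 mm plate, F_u = 450 MPa): end bolts L_c = 56 − 27/2 = 42.5, R_n = min(1.2×42.5×16×450, 2.4×24×16×450) = 367.2 kN/bolt; interior L_c = 82 − 27 = 55, R_n = 414.72 kN/bolt. φR_n = 0.75 × (2×367.2 + 8×414.72) = 3039.1 kN.
Tension rupture (net): A_n = (231 − 2×29)×16 = 2768 mm² (U = 1.0, A_e = A_n). φR_n = 0.75 × 450 × 2768 = 934.2 kN.
Governing: min(3929.0, 3039.1, 934.2) = 934.2 kN → net-section rupture.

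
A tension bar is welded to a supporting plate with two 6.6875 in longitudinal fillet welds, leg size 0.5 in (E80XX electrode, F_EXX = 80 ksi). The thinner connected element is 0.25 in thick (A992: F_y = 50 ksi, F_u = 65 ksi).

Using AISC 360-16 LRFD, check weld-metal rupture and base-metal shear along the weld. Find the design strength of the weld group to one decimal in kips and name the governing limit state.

97.8 kips (base-metal shear governs)

Weld metal: throat = 0.707×0.5 = 0.3535 in, L = 2×6.6875 = 13.375 in. φR_n = 0.75 × 0.6 × 80 × 0.3535 × 13.375 = 170.2 kips.
Base metal shear (0.25 in plate): yield φR_n = 1.0×0.6×50×0.25×13.375 = 100.3 kips; rupture φR_n = 0.75×0.6×65×0.25×13.375 = 97.8 kips; take 97.8 kips (rupture).
Governing: min(170.2, 97.8) = 97.8 kips → base-metal shear.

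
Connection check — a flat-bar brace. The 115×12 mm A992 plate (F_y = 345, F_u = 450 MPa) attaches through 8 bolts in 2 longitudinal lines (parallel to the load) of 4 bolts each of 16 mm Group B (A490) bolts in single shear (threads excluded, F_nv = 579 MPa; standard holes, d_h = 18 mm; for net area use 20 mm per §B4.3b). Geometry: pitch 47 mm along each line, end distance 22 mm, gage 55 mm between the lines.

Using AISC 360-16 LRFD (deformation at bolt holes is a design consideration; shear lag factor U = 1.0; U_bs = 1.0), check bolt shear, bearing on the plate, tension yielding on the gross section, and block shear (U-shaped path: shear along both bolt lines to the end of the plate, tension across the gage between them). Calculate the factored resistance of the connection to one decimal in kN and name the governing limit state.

Bolt shear: A_b = π(16)²/4 = 201.06 mm². φR_n = 0.75 × 579 × 201.06 × 8 × 1 = 698.5 kN.
Bearing (12 mm plate, F_u = 450 MPa): end bolts L_c = 22 − 18/2 = 13, R_n = min(1.2×13×12×450, 2.4×16×12×450) = 84.24 kN/bolt; interior L_c = 47 − 18 = 29, R_n = 187.92 kN/bolt. φR_n = 0.75 × (2×84.24 + 6×187.92) = 972.0 kN.
Tension yield (gross): A_g = 115×12 = 1380 mm². φR_n = 0.90 × 345 × 1380 = 428.5 kN.
Block shear: shear path 2×[22+3×47] = 2×163 mm, A_gv = 3912, A_nv = 2×(163 − 3.5×20)×12 = 2232 mm²; tension across gage: (55 − 1×20)×12 = 420 mm². R_n = min(0.6×450×2232, 0.6×345×3912) + 1.0×450×420 = min(602.64, 809.78) + 189 = 791.64 kN. φR_n = 0.75 × 791.64 = 593.7 kN.
Governing: min(698.5, 972.0, 428.5, 593.7) = 428.5 kN → gross-section yield.

428.5 kN (gross-section yield governs)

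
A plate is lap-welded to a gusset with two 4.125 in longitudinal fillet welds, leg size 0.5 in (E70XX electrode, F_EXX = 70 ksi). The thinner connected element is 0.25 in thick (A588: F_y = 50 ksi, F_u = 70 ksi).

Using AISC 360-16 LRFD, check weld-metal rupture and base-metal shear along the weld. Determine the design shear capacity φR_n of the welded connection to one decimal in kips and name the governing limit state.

Weld metal: throat = 0.707×0.5 = 0.3535 in, L = 2×4.125 = 8.25 in. φR_n = 0.75 × 0.6 × 70 × 0.3535 × 8.25 = 91.9 kips.
Base metal shear (0.25 in plate): yield φR_n = 1.0×0.6×50×0.25×8.25 = 61.9 kips; rupture φR_n = 0.75×0.6×70×0.25×8.25 = 65.0 kips; take 61.9 kips (yield).
Governing: min(91.9, 61.9) = 61.9 kips → base-metal shear.

61.9 kips (base-metal shear governs)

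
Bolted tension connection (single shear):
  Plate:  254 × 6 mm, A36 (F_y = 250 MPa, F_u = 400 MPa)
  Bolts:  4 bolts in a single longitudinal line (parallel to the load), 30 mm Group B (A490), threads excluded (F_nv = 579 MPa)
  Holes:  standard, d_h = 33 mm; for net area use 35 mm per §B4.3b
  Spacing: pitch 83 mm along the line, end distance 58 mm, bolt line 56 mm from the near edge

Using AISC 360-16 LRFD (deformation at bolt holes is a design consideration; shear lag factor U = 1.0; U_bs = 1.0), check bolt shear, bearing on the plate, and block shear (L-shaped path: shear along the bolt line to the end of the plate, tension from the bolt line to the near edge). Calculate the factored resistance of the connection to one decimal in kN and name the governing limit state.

268.6 kN (block shear governs)

Bolt shear: A_b = π(30)²/4 = 706.86 mm². φR_n = 0.75 × 579 × 706.86 × 4 × 1 = 1227.8 kN.
Bearing (6 mm plate, F_u = 400 MPa): end bolts L_c = 58 − 33/2 = 41.5, R_n = min(1.2×41.5×6×400, 2.4×30×6×400) = 119.52 kN/bolt; interior L_c = 83 − 33 = 50, R_n = 144 kN/bolt. φR_n = 0.75 × (1×119.52 + 3×144) = 413.6 kN.
Block shear: shear path 1×[58+3×83] = 1×307 mm, A_gv = 1842, A_nv = 1×(307 − 3.5×35)×6 = 1107 mm²; tension to near edge: (56 − 0.5×35)×6 = 231 mm². R_n = min(0.6×400×1107, 0.6×250×1842) + 1.0×400×231 = min(265.68, 276.3) + 92.4 = 358.08 kN. φR_n = 0.75 × 358.08 = 268.6 kN.
Governing: min(1227.8, 413.6, 268.6) = 268.6 kN → block shear.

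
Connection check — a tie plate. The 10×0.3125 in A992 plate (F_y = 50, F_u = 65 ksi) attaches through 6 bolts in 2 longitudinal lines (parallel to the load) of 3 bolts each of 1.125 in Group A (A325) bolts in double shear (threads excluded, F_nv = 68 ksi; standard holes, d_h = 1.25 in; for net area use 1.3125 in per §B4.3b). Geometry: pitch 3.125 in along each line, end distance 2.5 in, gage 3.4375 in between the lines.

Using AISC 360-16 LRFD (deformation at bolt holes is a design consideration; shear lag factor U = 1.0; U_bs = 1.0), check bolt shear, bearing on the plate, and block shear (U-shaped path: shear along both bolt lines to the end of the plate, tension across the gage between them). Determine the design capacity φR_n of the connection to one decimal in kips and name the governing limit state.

Bolt shear: A_b = π(1.125)²/4 = 0.99402 in². φR_n = 0.75 × 68 × 0.99402 × 6 × 2 = 608.3 kips.
Bearing (0.3125 in plate, F_u = 65 ksi): end bolts L_c = 2.5 − 1.25/2 = 1.875, R_n = min(1.2×1.875×0.3125×65, 2.4×1.125×0.3125×65) = 45.703 kips/bolt; interior L_c = 3.125 − 1.25 = 1.875, R_n = 45.703 kips/bolt. φR_n = 0.75 × (2×45.703 + 4×45.703) = 205.7 kips.
Block shear: shear path 2×[2.5+2×3.125] = 2×8.75 in, A_gv = 5.4688, A_nv = 2×(8.75 − 2.5×1.3125)×0.3125 = 3.418 in²; tension across gage: (3.4375 − 1×1.3125)×0.3125 = 0.66406 in². R_n = min(0.6×65×3.418, 0.6×50×5.4688) + 1.0×65×0.66406 = min(133.3, 164.06) + 43.164 = 176.46 kips. φR_n = 0.75 × 176.46 = 132.3 kips.
Governing: min(608.3, 205.7, 132.3) = 132.3 kips → block shear.

132.3 kips (block shear governs)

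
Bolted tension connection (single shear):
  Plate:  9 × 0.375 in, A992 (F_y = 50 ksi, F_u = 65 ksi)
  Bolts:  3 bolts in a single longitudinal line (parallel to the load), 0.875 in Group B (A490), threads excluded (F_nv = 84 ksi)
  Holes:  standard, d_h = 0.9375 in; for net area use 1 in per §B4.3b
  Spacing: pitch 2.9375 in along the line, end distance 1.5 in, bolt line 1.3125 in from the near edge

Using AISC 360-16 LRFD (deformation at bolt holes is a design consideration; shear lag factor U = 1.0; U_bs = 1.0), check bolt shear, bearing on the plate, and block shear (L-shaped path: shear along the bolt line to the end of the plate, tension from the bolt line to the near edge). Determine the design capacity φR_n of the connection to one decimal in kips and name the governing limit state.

Bolt shear: A_b = π(0.875)²/4 = 0.60132 in². φR_n = 0.75 × 84 × 0.60132 × 3 × 1 = 113.6 kips.
Bearing (0.375 in plate, F_u = 65 ksi): end bolts L_c = 1.5 − 0.9375/2 = 1.03125, R_n = min(1.2×1.03125×0.375×65, 2.4×0.875×0.375×65) = 30.164 kips/bolt; interior L_c = 2.9375 − 0.9375 = 2, R_n = 51.188 kips/bolt. φR_n = 0.75 × (1×30.164 + 2×51.188) = 99.4 kips.
Block shear: shear path 1×[1.5+2×2.9375] = 1×7.375 in, A_gv = 2.7656, A_nv = 1×(7.375 − 2.5×1)×0.375 = 1.8281 in²; tension to near edge: (1.3125 − 0.5×1)×0.375 = 0.30469 in². R_n = min(0.6×65×1.8281, 0.6×50×2.7656) + 1.0×65×0.30469 = min(71.296, 82.968) + 19.805 = 91.101 kips. φR_n = 0.75 × 91.101 = 68.3 kips.
Governing: min(113.6, 99.4, 68.3) = 68.3 kips → block shear.

68.3 kips (block shear governs)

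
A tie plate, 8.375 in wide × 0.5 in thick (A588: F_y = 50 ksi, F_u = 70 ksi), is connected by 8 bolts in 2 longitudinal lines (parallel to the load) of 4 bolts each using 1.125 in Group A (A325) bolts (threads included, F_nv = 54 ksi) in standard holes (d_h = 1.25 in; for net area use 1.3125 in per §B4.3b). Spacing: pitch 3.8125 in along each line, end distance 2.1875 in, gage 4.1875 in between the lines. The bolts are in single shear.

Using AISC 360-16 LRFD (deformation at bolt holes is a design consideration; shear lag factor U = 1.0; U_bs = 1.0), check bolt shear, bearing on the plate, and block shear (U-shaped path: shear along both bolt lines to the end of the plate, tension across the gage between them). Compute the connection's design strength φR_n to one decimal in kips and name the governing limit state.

322.1 kips (bolt shear governs)

Bolt shear: A_b = π(1.125)²/4 = 0.99402 in². φR_n = 0.75 × 54 × 0.99402 × 8 × 1 = 322.1 kips.
Bearing (0.5 in plate, F_u = 70 ksi): end bolts L_c = 2.1875 − 1.25/2 = 1.5625, R_n = min(1.2×1.5625×0.5×70, 2.4×1.125×0.5×70) = 65.625 kips/bolt; interior L_c = 3.8125 − 1.25 = 2.5625, R_n = 94.5 kips/bolt. φR_n = 0.75 × (2×65.625 + 6×94.5) = 523.7 kips.
Block shear: shear path 2×[2.1875+3×3.8125] = 2×13.625 in, A_gv = 13.625, A_nv = 2×(13.625 − 3.5×1.3125)×0.5 = 9.0313 in²; tension across gage: (4.1875 − 1×1.3125)×0.5 = 1.4375 in². R_n = min(0.6×70×9.0313, 0.6×50×13.625) + 1.0×70×1.4375 = min(379.31, 408.75) + 100.63 = 479.94 kips. φR_n = 0.75 × 479.94 = 360.0 kips.
Governing: min(322.1, 523.7, 360.0) = 322.1 kips → bolt shear.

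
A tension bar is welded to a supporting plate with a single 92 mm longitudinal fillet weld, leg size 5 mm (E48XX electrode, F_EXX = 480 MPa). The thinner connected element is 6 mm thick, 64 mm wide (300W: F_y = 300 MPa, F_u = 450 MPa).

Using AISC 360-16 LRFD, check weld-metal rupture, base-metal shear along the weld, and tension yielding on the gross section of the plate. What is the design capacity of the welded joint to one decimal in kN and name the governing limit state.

70.2 kN (weld metal governs)

Weld metal: throat = 0.707×5 = 3.535 mm, L = 92 mm. φR_n = 0.75 × 0.6 × 480 × 3.535 × 92 = 70.2 kN.
Base metal shear (6 mm plate): yield φR_n = 1.0×0.6×300×6×92 = 99.4 kN; rupture φR_n = 0.75×0.6×450×6×92 = 111.8 kN; take 99.4 kN (yield).
Tension yield (gross): A_g = 64×6 = 384 mm². φR_n = 0.90 × 300 × 384 = 103.7 kN.
Governing: min(70.2, 99.4, 103.7) = 70.2 kN → weld metal.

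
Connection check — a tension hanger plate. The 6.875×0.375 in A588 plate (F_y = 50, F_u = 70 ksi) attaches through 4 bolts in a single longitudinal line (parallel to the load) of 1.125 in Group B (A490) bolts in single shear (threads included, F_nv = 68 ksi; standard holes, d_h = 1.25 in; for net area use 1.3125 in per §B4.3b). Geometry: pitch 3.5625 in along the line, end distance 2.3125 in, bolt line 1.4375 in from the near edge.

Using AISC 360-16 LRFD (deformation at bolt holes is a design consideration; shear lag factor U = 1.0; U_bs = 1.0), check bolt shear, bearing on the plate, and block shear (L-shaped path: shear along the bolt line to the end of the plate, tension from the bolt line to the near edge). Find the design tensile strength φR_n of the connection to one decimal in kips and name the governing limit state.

Bolt shear: A_b = π(1.125)²/4 = 0.99402 in². φR_n = 0.75 × 68 × 0.99402 × 4 × 1 = 202.8 kips.
Bearing (0.375 in plate, F_u = 70 ksi): end bolts L_c = 2.3125 − 1.25/2 = 1.6875, R_n = min(1.2×1.6875×0.375×70, 2.4×1.125×0.375×70) = 53.156 kips/bolt; interior L_c = 3.5625 − 1.25 = 2.3125, R_n = 70.875 kips/bolt. φR_n = 0.75 × (1×53.156 + 3×70.875) = 199.3 kips.
Block shear: shear path 1×[2.3125+3×3.5625] = 1×13 in, A_gv = 4.875, A_nv = 1×(13 − 3.5×1.3125)×0.375 = 3.1523 in²; tension to near edge: (1.4375 − 0.5×1.3125)×0.375 = 0.29297 in². R_n = min(0.6×70×3.1523, 0.6×50×4.875) + 1.0×70×0.29297 = min(132.4, 146.25) + 20.508 = 152.91 kips. φR_n = 0.75 × 152.91 = 114.7 kips.
Governing: min(202.8, 199.3, 114.7) = 114.7 kips → block shear.

114.7 kips (block shear governs)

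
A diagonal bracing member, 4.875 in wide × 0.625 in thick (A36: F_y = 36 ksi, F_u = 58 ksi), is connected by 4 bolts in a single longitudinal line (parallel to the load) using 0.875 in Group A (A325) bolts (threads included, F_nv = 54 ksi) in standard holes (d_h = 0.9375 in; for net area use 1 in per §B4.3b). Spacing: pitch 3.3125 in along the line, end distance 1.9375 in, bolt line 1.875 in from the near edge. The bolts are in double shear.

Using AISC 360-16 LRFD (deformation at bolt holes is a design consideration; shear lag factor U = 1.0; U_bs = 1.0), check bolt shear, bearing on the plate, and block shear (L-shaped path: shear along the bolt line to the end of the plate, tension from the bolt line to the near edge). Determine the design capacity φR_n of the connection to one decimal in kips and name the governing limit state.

157.6 kips (block shear governs)

Bolt shear: A_b = π(0.875)²/4 = 0.60132 in². φR_n = 0.75 × 54 × 0.60132 × 4 × 2 = 194.8 kips.
Bearing (0.625 in plate, F_u = 58 ksi): end bolts L_c = 1.9375 − 0.9375/2 = 1.46875, R_n = min(1.2×1.46875×0.625×58, 2.4×0.875×0.625×58) = 63.891 kips/bolt; interior L_c = 3.3125 − 0.9375 = 2.375, R_n = 76.125 kips/bolt. φR_n = 0.75 × (1×63.891 + 3×76.125) = 219.2 kips.
Block shear: shear path 1×[1.9375+3×3.3125] = 1×11.875 in, A_gv = 7.4219, A_nv = 1×(11.875 − 3.5×1)×0.625 = 5.2344 in²; tension to near edge: (1.875 − 0.5×1)×0.625 = 0.85938 in². R_n = min(0.6×58×5.2344, 0.6×36×7.4219) + 1.0×58×0.85938 = min(182.16, 160.31) + 49.844 = 210.15 kips. φR_n = 0.75 × 210.15 = 157.6 kips.
Governing: min(194.8, 219.2, 157.6) = 157.6 kips → block shear.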